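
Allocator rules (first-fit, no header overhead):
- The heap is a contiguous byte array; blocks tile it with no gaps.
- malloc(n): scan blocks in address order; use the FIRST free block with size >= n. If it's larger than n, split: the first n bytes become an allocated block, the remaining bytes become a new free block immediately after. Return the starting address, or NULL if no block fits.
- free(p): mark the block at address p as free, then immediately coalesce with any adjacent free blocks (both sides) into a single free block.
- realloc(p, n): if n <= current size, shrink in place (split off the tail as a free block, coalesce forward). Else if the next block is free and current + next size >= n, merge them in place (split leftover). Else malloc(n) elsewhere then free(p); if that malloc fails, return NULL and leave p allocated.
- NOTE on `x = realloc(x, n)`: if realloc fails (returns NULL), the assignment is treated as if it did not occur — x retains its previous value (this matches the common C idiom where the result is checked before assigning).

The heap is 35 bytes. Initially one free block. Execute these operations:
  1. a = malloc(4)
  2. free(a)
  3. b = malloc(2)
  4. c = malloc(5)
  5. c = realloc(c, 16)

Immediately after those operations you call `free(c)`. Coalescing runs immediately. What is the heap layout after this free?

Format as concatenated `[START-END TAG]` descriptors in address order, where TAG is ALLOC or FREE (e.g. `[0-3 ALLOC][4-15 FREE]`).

Answer: [0-1 ALLOC][2-34 FREE]

Derivation:
Op 1: a = malloc(4) -> a = 0; heap: [0-3 ALLOC][4-34 FREE]
Op 2: free(a) -> (freed a); heap: [0-34 FREE]
Op 3: b = malloc(2) -> b = 0; heap: [0-1 ALLOC][2-34 FREE]
Op 4: c = malloc(5) -> c = 2; heap: [0-1 ALLOC][2-6 ALLOC][7-34 FREE]
Op 5: c = realloc(c, 16) -> c = 2; heap: [0-1 ALLOC][2-17 ALLOC][18-34 FREE]
free(c): c = 2 -> block [2-17 ALLOC]; mark free, coalesce with adjacent free neighbors -> [0-1 ALLOC][2-34 FREE]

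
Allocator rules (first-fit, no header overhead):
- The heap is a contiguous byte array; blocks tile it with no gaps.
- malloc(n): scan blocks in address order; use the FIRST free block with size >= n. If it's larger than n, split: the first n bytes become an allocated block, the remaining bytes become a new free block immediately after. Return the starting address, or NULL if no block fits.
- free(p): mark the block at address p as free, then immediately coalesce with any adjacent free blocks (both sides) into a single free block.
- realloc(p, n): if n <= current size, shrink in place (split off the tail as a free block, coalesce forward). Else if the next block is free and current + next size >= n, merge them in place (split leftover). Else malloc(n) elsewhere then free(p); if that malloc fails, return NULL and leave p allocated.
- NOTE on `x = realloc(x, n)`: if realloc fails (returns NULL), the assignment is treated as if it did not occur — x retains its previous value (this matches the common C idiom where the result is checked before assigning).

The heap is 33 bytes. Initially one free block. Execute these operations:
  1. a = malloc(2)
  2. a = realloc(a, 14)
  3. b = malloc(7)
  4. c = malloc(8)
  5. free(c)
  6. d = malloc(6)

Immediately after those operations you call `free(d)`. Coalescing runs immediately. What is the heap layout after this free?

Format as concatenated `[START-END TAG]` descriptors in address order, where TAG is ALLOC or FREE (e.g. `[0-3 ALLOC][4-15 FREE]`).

Op 1: a = malloc(2) -> a = 0; heap: [0-1 ALLOC][2-32 FREE]
Op 2: a = realloc(a, 14) -> a = 0; heap: [0-13 ALLOC][14-32 FREE]
Op 3: b = malloc(7) -> b = 14; heap: [0-13 ALLOC][14-20 ALLOC][21-32 FREE]
Op 4: c = malloc(8) -> c = 21; heap: [0-13 ALLOC][14-20 ALLOC][21-28 ALLOC][29-32 FREE]
Op 5: free(c) -> (freed c); heap: [0-13 ALLOC][14-20 ALLOC][21-32 FREE]
Op 6: d = malloc(6) -> d = 21; heap: [0-13 ALLOC][14-20 ALLOC][21-26 ALLOC][27-32 FREE]
free(d): d = 21 -> block [21-26 ALLOC]; mark free, coalesce with adjacent free neighbors -> [0-13 ALLOC][14-20 ALLOC][21-32 FREE]

Answer: [0-13 ALLOC][14-20 ALLOC][21-32 FREE]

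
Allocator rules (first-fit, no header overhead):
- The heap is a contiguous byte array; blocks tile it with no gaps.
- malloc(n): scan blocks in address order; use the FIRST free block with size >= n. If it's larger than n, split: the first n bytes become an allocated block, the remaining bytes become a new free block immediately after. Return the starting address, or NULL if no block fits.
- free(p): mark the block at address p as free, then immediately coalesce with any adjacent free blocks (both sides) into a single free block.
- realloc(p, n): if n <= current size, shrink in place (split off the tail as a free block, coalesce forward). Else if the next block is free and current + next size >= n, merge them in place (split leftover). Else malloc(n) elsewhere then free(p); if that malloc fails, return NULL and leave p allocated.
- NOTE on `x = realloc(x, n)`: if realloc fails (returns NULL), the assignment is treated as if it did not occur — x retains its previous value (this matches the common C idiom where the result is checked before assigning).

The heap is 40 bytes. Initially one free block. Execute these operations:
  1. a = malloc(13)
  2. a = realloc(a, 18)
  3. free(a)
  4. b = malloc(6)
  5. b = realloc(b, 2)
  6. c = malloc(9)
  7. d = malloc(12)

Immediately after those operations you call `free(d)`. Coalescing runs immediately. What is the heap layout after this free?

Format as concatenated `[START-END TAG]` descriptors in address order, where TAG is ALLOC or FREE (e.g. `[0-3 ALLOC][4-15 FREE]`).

Op 1: a = malloc(13) -> a = 0; heap: [0-12 ALLOC][13-39 FREE]
Op 2: a = realloc(a, 18) -> a = 0; heap: [0-17 ALLOC][18-39 FREE]
Op 3: free(a) -> (freed a); heap: [0-39 FREE]
Op 4: b = malloc(6) -> b = 0; heap: [0-5 ALLOC][6-39 FREE]
Op 5: b = realloc(b, 2) -> b = 0; heap: [0-1 ALLOC][2-39 FREE]
Op 6: c = malloc(9) -> c = 2; heap: [0-1 ALLOC][2-10 ALLOC][11-39 FREE]
Op 7: d = malloc(12) -> d = 11; heap: [0-1 ALLOC][2-10 ALLOC][11-22 ALLOC][23-39 FREE]
free(d): d = 11 -> block [11-22 ALLOC]; mark free, coalesce with adjacent free neighbors -> [0-1 ALLOC][2-10 ALLOC][11-39 FREE]

Answer: [0-1 ALLOC][2-10 ALLOC][11-39 FREE]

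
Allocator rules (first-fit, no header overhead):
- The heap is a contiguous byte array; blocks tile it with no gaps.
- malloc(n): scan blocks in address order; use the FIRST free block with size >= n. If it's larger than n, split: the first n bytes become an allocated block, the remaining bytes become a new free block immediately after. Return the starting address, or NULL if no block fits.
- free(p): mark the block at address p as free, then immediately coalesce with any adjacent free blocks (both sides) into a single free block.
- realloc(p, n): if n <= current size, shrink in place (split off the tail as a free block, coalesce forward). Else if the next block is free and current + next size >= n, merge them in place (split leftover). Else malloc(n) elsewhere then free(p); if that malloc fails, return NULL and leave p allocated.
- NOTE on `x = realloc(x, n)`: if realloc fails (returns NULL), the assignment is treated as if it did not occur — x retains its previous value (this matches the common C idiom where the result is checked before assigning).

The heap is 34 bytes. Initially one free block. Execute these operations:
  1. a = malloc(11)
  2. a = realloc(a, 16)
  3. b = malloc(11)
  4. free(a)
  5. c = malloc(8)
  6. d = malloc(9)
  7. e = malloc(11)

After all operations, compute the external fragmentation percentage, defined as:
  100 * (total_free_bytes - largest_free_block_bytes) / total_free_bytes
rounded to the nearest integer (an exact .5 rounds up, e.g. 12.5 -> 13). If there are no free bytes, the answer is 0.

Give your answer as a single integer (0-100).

Answer: 47

Derivation:
Op 1: a = malloc(11) -> a = 0; heap: [0-10 ALLOC][11-33 FREE]
Op 2: a = realloc(a, 16) -> a = 0; heap: [0-15 ALLOC][16-33 FREE]
Op 3: b = malloc(11) -> b = 16; heap: [0-15 ALLOC][16-26 ALLOC][27-33 FREE]
Op 4: free(a) -> (freed a); heap: [0-15 FREE][16-26 ALLOC][27-33 FREE]
Op 5: c = malloc(8) -> c = 0; heap: [0-7 ALLOC][8-15 FREE][16-26 ALLOC][27-33 FREE]
Op 6: d = malloc(9) -> d = NULL; heap: [0-7 ALLOC][8-15 FREE][16-26 ALLOC][27-33 FREE]
Op 7: e = malloc(11) -> e = NULL; heap: [0-7 ALLOC][8-15 FREE][16-26 ALLOC][27-33 FREE]
Free blocks: [8 7] total_free=15 largest=8 -> 100*(15-8)/15 = 700/15 ≈ 46.667 -> rounds to 47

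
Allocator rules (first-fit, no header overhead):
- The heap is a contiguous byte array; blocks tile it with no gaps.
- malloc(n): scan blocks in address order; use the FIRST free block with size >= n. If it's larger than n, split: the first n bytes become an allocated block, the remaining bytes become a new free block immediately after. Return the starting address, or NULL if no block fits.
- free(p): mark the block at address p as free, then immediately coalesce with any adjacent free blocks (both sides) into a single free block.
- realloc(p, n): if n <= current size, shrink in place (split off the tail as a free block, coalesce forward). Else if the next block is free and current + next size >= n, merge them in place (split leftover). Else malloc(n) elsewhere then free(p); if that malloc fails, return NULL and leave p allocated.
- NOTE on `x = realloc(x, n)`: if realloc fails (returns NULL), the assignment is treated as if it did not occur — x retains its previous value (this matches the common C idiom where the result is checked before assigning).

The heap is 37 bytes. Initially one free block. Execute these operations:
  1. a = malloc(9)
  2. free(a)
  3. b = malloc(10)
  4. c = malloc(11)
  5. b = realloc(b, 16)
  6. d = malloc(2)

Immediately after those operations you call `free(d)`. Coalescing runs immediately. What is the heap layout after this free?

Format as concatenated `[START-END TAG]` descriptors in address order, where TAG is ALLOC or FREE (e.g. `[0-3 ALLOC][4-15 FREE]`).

Answer: [0-9 FREE][10-20 ALLOC][21-36 ALLOC]

Derivation:
Op 1: a = malloc(9) -> a = 0; heap: [0-8 ALLOC][9-36 FREE]
Op 2: free(a) -> (freed a); heap: [0-36 FREE]
Op 3: b = malloc(10) -> b = 0; heap: [0-9 ALLOC][10-36 FREE]
Op 4: c = malloc(11) -> c = 10; heap: [0-9 ALLOC][10-20 ALLOC][21-36 FREE]
Op 5: b = realloc(b, 16) -> b = 21; heap: [0-9 FREE][10-20 ALLOC][21-36 ALLOC]
Op 6: d = malloc(2) -> d = 0; heap: [0-1 ALLOC][2-9 FREE][10-20 ALLOC][21-36 ALLOC]
free(d): d = 0 -> block [0-1 ALLOC]; mark free, coalesce with adjacent free neighbors -> [0-9 FREE][10-20 ALLOC][21-36 ALLOC]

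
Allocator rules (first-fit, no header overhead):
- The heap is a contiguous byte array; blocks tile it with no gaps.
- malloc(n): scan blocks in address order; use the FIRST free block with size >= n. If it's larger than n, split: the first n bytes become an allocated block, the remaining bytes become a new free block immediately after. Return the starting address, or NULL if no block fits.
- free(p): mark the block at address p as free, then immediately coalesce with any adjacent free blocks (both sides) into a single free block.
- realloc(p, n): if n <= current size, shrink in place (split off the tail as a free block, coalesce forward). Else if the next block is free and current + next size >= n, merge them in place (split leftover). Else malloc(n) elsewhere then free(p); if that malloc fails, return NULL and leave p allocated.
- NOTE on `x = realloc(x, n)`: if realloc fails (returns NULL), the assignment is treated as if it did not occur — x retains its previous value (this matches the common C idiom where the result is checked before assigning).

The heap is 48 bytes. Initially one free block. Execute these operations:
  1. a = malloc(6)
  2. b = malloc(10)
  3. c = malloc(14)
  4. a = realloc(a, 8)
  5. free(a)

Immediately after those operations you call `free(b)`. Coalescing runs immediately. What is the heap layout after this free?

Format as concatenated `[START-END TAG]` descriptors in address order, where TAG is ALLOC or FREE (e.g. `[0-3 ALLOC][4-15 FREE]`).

Answer: [0-15 FREE][16-29 ALLOC][30-47 FREE]

Derivation:
Op 1: a = malloc(6) -> a = 0; heap: [0-5 ALLOC][6-47 FREE]
Op 2: b = malloc(10) -> b = 6; heap: [0-5 ALLOC][6-15 ALLOC][16-47 FREE]
Op 3: c = malloc(14) -> c = 16; heap: [0-5 ALLOC][6-15 ALLOC][16-29 ALLOC][30-47 FREE]
Op 4: a = realloc(a, 8) -> a = 30; heap: [0-5 FREE][6-15 ALLOC][16-29 ALLOC][30-37 ALLOC][38-47 FREE]
Op 5: free(a) -> (freed a); heap: [0-5 FREE][6-15 ALLOC][16-29 ALLOC][30-47 FREE]
free(b): b = 6 -> block [6-15 ALLOC]; mark free, coalesce with adjacent free neighbors -> [0-15 FREE][16-29 ALLOC][30-47 FREE]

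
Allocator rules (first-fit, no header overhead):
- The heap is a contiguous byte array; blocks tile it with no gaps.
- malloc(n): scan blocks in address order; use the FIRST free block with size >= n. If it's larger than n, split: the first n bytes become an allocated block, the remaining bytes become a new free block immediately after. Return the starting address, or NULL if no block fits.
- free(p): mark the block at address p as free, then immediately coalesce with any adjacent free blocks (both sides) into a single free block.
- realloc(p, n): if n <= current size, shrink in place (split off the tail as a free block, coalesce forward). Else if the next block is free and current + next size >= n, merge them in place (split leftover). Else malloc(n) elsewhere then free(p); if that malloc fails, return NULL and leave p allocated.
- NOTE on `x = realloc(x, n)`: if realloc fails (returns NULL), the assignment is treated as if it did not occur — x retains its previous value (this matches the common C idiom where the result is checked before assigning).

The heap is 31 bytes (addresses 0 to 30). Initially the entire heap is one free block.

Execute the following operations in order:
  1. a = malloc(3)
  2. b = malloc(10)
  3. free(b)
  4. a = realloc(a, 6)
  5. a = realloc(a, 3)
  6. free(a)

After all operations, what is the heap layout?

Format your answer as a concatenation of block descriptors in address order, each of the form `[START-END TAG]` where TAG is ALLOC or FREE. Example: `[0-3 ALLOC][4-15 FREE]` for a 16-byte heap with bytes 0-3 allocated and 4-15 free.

Op 1: a = malloc(3) -> a = 0; heap: [0-2 ALLOC][3-30 FREE]
Op 2: b = malloc(10) -> b = 3; heap: [0-2 ALLOC][3-12 ALLOC][13-30 FREE]
Op 3: free(b) -> (freed b); heap: [0-2 ALLOC][3-30 FREE]
Op 4: a = realloc(a, 6) -> a = 0; heap: [0-5 ALLOC][6-30 FREE]
Op 5: a = realloc(a, 3) -> a = 0; heap: [0-2 ALLOC][3-30 FREE]
Op 6: free(a) -> (freed a); heap: [0-30 FREE]

Answer: [0-30 FREE]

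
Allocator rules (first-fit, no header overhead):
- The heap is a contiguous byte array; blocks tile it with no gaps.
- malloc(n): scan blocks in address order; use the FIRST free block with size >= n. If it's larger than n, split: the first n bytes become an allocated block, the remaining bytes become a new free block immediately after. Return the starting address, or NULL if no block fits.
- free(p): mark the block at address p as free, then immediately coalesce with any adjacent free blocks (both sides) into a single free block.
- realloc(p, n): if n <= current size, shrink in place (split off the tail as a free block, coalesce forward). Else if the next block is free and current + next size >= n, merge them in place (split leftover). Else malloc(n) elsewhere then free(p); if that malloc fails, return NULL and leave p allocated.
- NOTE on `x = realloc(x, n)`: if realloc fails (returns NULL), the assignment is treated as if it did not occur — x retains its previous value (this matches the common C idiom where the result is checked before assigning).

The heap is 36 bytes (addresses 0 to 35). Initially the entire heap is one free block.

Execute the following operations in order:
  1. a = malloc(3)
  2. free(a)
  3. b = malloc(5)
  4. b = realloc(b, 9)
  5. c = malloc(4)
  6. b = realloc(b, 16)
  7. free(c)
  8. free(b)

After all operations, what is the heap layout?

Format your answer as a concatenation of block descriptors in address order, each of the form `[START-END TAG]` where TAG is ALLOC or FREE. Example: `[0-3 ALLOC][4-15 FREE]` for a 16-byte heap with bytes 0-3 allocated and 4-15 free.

Op 1: a = malloc(3) -> a = 0; heap: [0-2 ALLOC][3-35 FREE]
Op 2: free(a) -> (freed a); heap: [0-35 FREE]
Op 3: b = malloc(5) -> b = 0; heap: [0-4 ALLOC][5-35 FREE]
Op 4: b = realloc(b, 9) -> b = 0; heap: [0-8 ALLOC][9-35 FREE]
Op 5: c = malloc(4) -> c = 9; heap: [0-8 ALLOC][9-12 ALLOC][13-35 FREE]
Op 6: b = realloc(b, 16) -> b = 13; heap: [0-8 FREE][9-12 ALLOC][13-28 ALLOC][29-35 FREE]
Op 7: free(c) -> (freed c); heap: [0-12 FREE][13-28 ALLOC][29-35 FREE]
Op 8: free(b) -> (freed b); heap: [0-35 FREE]

Answer: [0-35 FREE]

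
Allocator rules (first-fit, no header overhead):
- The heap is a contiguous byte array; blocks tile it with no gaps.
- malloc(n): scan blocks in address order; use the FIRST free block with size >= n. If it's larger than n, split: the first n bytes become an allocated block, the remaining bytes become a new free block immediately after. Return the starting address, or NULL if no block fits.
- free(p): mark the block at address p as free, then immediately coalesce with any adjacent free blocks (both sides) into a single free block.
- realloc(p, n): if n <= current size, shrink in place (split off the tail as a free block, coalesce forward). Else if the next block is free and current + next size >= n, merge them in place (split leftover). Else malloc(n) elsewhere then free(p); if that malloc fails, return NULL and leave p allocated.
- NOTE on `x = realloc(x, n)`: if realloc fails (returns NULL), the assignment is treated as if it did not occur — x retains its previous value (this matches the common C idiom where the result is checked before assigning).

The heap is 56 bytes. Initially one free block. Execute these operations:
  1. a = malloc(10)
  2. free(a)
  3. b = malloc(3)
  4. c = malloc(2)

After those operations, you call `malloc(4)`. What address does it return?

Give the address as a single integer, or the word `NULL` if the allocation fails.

Op 1: a = malloc(10) -> a = 0; heap: [0-9 ALLOC][10-55 FREE]
Op 2: free(a) -> (freed a); heap: [0-55 FREE]
Op 3: b = malloc(3) -> b = 0; heap: [0-2 ALLOC][3-55 FREE]
Op 4: c = malloc(2) -> c = 3; heap: [0-2 ALLOC][3-4 ALLOC][5-55 FREE]
malloc(4): first-fit scan over [0-2 ALLOC][3-4 ALLOC][5-55 FREE] -> 5

Answer: 5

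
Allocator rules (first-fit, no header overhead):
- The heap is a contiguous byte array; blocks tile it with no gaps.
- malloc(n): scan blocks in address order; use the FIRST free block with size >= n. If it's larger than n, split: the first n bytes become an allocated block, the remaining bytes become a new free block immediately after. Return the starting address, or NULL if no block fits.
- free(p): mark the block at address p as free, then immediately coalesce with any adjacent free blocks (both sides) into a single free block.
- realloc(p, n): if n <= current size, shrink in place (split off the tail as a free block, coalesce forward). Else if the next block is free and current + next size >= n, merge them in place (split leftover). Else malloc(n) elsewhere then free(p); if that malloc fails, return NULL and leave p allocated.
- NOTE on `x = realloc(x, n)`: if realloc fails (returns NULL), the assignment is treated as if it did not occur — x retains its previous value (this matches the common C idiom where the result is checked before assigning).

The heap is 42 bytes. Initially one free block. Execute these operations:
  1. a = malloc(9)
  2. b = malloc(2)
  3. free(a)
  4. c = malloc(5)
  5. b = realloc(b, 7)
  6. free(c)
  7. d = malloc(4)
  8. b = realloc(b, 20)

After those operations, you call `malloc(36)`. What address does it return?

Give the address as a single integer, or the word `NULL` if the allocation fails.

Answer: NULL

Derivation:
Op 1: a = malloc(9) -> a = 0; heap: [0-8 ALLOC][9-41 FREE]
Op 2: b = malloc(2) -> b = 9; heap: [0-8 ALLOC][9-10 ALLOC][11-41 FREE]
Op 3: free(a) -> (freed a); heap: [0-8 FREE][9-10 ALLOC][11-41 FREE]
Op 4: c = malloc(5) -> c = 0; heap: [0-4 ALLOC][5-8 FREE][9-10 ALLOC][11-41 FREE]
Op 5: b = realloc(b, 7) -> b = 9; heap: [0-4 ALLOC][5-8 FREE][9-15 ALLOC][16-41 FREE]
Op 6: free(c) -> (freed c); heap: [0-8 FREE][9-15 ALLOC][16-41 FREE]
Op 7: d = malloc(4) -> d = 0; heap: [0-3 ALLOC][4-8 FREE][9-15 ALLOC][16-41 FREE]
Op 8: b = realloc(b, 20) -> b = 9; heap: [0-3 ALLOC][4-8 FREE][9-28 ALLOC][29-41 FREE]
malloc(36): first-fit scan over [0-3 ALLOC][4-8 FREE][9-28 ALLOC][29-41 FREE] -> NULL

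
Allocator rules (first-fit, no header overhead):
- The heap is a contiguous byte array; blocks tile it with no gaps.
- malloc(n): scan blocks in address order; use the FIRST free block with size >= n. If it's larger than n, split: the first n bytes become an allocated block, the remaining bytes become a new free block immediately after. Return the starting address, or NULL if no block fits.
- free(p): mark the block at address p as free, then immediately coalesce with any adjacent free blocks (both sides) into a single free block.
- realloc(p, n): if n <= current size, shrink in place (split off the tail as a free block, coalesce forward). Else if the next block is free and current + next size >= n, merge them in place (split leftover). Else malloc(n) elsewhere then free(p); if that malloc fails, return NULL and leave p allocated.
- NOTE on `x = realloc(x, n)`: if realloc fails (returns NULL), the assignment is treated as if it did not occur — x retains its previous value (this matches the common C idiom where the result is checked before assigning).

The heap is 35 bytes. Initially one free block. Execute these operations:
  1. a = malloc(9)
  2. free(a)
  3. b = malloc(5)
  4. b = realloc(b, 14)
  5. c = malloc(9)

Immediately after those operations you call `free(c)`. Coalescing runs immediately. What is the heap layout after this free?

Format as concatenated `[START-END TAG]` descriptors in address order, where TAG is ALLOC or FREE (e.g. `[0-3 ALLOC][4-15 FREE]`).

Answer: [0-13 ALLOC][14-34 FREE]

Derivation:
Op 1: a = malloc(9) -> a = 0; heap: [0-8 ALLOC][9-34 FREE]
Op 2: free(a) -> (freed a); heap: [0-34 FREE]
Op 3: b = malloc(5) -> b = 0; heap: [0-4 ALLOC][5-34 FREE]
Op 4: b = realloc(b, 14) -> b = 0; heap: [0-13 ALLOC][14-34 FREE]
Op 5: c = malloc(9) -> c = 14; heap: [0-13 ALLOC][14-22 ALLOC][23-34 FREE]
free(c): c = 14 -> block [14-22 ALLOC]; mark free, coalesce with adjacent free neighbors -> [0-13 ALLOC][14-34 FREE]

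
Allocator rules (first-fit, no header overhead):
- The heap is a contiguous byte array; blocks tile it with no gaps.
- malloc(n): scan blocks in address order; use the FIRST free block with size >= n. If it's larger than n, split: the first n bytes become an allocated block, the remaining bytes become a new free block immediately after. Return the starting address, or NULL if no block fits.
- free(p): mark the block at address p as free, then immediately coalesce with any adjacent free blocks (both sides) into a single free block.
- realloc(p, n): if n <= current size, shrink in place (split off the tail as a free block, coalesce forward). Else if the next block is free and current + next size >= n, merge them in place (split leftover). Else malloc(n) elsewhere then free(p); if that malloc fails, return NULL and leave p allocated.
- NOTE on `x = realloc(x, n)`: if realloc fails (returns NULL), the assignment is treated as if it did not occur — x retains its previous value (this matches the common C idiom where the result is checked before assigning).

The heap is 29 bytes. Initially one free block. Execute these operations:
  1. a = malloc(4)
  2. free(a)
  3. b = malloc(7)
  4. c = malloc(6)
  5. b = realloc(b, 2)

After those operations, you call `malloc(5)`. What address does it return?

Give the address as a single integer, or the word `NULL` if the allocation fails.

Answer: 2

Derivation:
Op 1: a = malloc(4) -> a = 0; heap: [0-3 ALLOC][4-28 FREE]
Op 2: free(a) -> (freed a); heap: [0-28 FREE]
Op 3: b = malloc(7) -> b = 0; heap: [0-6 ALLOC][7-28 FREE]
Op 4: c = malloc(6) -> c = 7; heap: [0-6 ALLOC][7-12 ALLOC][13-28 FREE]
Op 5: b = realloc(b, 2) -> b = 0; heap: [0-1 ALLOC][2-6 FREE][7-12 ALLOC][13-28 FREE]
malloc(5): first-fit scan over [0-1 ALLOC][2-6 FREE][7-12 ALLOC][13-28 FREE] -> 2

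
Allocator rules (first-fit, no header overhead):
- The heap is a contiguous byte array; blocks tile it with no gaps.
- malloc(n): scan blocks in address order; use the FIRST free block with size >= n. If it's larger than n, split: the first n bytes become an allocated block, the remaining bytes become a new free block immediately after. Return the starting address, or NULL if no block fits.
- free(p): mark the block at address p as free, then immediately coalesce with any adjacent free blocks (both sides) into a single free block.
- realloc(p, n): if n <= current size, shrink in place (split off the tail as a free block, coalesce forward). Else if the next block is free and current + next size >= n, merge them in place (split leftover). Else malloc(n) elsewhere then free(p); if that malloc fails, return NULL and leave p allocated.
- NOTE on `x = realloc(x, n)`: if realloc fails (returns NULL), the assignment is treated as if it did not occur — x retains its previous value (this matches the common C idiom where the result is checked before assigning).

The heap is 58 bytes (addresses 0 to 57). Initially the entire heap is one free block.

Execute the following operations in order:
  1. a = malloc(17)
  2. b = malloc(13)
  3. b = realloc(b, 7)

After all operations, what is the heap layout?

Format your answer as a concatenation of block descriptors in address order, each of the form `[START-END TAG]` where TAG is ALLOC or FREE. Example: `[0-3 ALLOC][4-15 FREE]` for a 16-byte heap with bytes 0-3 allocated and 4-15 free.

Op 1: a = malloc(17) -> a = 0; heap: [0-16 ALLOC][17-57 FREE]
Op 2: b = malloc(13) -> b = 17; heap: [0-16 ALLOC][17-29 ALLOC][30-57 FREE]
Op 3: b = realloc(b, 7) -> b = 17; heap: [0-16 ALLOC][17-23 ALLOC][24-57 FREE]

Answer: [0-16 ALLOC][17-23 ALLOC][24-57 FREE]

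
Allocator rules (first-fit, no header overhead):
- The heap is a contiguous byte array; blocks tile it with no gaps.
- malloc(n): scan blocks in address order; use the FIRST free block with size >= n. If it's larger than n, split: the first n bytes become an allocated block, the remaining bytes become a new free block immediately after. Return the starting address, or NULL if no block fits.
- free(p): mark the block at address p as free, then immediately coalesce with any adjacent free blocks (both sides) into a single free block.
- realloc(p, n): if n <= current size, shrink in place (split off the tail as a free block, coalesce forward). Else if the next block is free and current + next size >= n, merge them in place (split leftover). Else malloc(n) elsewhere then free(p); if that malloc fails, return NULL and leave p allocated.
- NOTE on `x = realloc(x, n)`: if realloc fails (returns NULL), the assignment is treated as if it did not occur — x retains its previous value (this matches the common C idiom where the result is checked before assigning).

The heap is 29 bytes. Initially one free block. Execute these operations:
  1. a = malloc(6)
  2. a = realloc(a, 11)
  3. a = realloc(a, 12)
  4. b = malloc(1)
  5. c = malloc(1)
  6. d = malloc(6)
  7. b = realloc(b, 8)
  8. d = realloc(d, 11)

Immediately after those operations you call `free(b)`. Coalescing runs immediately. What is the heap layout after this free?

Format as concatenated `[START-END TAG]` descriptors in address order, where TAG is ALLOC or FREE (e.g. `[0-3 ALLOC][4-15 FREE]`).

Answer: [0-11 ALLOC][12-12 FREE][13-13 ALLOC][14-19 ALLOC][20-28 FREE]

Derivation:
Op 1: a = malloc(6) -> a = 0; heap: [0-5 ALLOC][6-28 FREE]
Op 2: a = realloc(a, 11) -> a = 0; heap: [0-10 ALLOC][11-28 FREE]
Op 3: a = realloc(a, 12) -> a = 0; heap: [0-11 ALLOC][12-28 FREE]
Op 4: b = malloc(1) -> b = 12; heap: [0-11 ALLOC][12-12 ALLOC][13-28 FREE]
Op 5: c = malloc(1) -> c = 13; heap: [0-11 ALLOC][12-12 ALLOC][13-13 ALLOC][14-28 FREE]
Op 6: d = malloc(6) -> d = 14; heap: [0-11 ALLOC][12-12 ALLOC][13-13 ALLOC][14-19 ALLOC][20-28 FREE]
Op 7: b = realloc(b, 8) -> b = 20; heap: [0-11 ALLOC][12-12 FREE][13-13 ALLOC][14-19 ALLOC][20-27 ALLOC][28-28 FREE]
Op 8: d = realloc(d, 11) -> NULL (d unchanged); heap: [0-11 ALLOC][12-12 FREE][13-13 ALLOC][14-19 ALLOC][20-27 ALLOC][28-28 FREE]
free(b): b = 20 -> block [20-27 ALLOC]; mark free, coalesce with adjacent free neighbors -> [0-11 ALLOC][12-12 FREE][13-13 ALLOC][14-19 ALLOC][20-28 FREE]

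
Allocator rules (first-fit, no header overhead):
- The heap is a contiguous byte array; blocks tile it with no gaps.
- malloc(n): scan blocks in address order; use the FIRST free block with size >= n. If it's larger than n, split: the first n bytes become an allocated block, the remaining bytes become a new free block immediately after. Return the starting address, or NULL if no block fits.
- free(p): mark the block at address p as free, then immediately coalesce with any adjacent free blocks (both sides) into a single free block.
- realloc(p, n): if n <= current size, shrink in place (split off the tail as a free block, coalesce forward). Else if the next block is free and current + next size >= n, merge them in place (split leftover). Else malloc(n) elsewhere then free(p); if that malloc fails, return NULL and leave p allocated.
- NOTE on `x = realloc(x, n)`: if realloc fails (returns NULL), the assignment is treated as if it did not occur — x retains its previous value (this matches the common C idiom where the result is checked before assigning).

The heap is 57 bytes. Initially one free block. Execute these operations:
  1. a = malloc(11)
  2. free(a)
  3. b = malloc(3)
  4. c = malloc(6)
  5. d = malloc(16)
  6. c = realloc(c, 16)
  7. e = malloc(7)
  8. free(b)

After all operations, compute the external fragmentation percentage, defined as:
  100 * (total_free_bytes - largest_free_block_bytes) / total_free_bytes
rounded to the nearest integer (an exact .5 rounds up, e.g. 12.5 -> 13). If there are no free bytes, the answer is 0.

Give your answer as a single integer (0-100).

Answer: 50

Derivation:
Op 1: a = malloc(11) -> a = 0; heap: [0-10 ALLOC][11-56 FREE]
Op 2: free(a) -> (freed a); heap: [0-56 FREE]
Op 3: b = malloc(3) -> b = 0; heap: [0-2 ALLOC][3-56 FREE]
Op 4: c = malloc(6) -> c = 3; heap: [0-2 ALLOC][3-8 ALLOC][9-56 FREE]
Op 5: d = malloc(16) -> d = 9; heap: [0-2 ALLOC][3-8 ALLOC][9-24 ALLOC][25-56 FREE]
Op 6: c = realloc(c, 16) -> c = 25; heap: [0-2 ALLOC][3-8 FREE][9-24 ALLOC][25-40 ALLOC][41-56 FREE]
Op 7: e = malloc(7) -> e = 41; heap: [0-2 ALLOC][3-8 FREE][9-24 ALLOC][25-40 ALLOC][41-47 ALLOC][48-56 FREE]
Op 8: free(b) -> (freed b); heap: [0-8 FREE][9-24 ALLOC][25-40 ALLOC][41-47 ALLOC][48-56 FREE]
Free blocks: [9 9] total_free=18 largest=9 -> 100*(18-9)/18 = 900/18 = 50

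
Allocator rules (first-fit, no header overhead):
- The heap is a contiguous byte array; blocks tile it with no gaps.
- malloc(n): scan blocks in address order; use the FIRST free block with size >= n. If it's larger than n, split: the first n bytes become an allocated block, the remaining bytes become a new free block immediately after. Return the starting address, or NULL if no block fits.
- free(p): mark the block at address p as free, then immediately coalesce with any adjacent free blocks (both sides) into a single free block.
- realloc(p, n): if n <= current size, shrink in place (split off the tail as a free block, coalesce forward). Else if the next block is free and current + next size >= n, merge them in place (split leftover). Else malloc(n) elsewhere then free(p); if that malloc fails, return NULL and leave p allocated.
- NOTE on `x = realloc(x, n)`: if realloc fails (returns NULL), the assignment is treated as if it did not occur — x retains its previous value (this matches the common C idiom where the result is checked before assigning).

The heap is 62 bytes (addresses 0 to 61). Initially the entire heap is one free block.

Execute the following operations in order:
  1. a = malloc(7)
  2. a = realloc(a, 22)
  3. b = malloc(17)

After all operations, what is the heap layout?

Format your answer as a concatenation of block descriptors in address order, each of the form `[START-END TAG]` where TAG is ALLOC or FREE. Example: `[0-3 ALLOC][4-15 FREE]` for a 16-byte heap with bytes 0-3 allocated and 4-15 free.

Answer: [0-21 ALLOC][22-38 ALLOC][39-61 FREE]

Derivation:
Op 1: a = malloc(7) -> a = 0; heap: [0-6 ALLOC][7-61 FREE]
Op 2: a = realloc(a, 22) -> a = 0; heap: [0-21 ALLOC][22-61 FREE]
Op 3: b = malloc(17) -> b = 22; heap: [0-21 ALLOC][22-38 ALLOC][39-61 FREE]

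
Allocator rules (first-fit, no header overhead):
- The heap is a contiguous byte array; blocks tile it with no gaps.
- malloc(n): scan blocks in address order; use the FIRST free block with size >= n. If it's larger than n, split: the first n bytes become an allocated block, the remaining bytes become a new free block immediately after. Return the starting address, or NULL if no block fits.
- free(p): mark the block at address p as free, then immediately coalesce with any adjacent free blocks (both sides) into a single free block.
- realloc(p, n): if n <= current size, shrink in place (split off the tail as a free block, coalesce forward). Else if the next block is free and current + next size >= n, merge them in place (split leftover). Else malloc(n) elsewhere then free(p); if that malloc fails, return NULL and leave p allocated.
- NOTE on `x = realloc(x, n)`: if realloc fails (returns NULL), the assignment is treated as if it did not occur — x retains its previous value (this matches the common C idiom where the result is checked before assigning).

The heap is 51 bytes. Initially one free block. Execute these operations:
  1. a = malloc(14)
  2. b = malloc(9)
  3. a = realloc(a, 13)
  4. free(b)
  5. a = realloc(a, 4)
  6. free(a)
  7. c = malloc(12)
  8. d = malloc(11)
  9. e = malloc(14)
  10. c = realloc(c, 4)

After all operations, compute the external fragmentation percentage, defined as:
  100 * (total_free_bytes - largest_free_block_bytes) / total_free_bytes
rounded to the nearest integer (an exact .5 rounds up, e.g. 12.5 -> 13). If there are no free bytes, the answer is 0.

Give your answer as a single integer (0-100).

Answer: 36

Derivation:
Op 1: a = malloc(14) -> a = 0; heap: [0-13 ALLOC][14-50 FREE]
Op 2: b = malloc(9) -> b = 14; heap: [0-13 ALLOC][14-22 ALLOC][23-50 FREE]
Op 3: a = realloc(a, 13) -> a = 0; heap: [0-12 ALLOC][13-13 FREE][14-22 ALLOC][23-50 FREE]
Op 4: free(b) -> (freed b); heap: [0-12 ALLOC][13-50 FREE]
Op 5: a = realloc(a, 4) -> a = 0; heap: [0-3 ALLOC][4-50 FREE]
Op 6: free(a) -> (freed a); heap: [0-50 FREE]
Op 7: c = malloc(12) -> c = 0; heap: [0-11 ALLOC][12-50 FREE]
Op 8: d = malloc(11) -> d = 12; heap: [0-11 ALLOC][12-22 ALLOC][23-50 FREE]
Op 9: e = malloc(14) -> e = 23; heap: [0-11 ALLOC][12-22 ALLOC][23-36 ALLOC][37-50 FREE]
Op 10: c = realloc(c, 4) -> c = 0; heap: [0-3 ALLOC][4-11 FREE][12-22 ALLOC][23-36 ALLOC][37-50 FREE]
Free blocks: [8 14] total_free=22 largest=14 -> 100*(22-14)/22 = 800/22 ≈ 36.364 -> rounds to 36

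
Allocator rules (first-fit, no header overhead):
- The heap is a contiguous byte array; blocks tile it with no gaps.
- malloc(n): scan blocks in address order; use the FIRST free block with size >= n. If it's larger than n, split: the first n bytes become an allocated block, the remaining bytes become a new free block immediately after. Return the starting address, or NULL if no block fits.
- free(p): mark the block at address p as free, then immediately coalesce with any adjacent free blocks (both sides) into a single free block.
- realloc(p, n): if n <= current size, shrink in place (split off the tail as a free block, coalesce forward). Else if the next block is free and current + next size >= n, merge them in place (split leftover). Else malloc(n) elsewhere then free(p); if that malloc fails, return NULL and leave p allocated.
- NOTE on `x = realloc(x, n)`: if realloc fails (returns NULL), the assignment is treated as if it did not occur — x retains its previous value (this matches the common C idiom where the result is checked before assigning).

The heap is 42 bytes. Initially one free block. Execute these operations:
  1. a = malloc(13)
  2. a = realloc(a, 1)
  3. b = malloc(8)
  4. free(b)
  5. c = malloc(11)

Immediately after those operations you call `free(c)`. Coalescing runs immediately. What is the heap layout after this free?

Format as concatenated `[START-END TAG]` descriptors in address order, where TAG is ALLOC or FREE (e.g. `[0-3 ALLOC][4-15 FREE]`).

Op 1: a = malloc(13) -> a = 0; heap: [0-12 ALLOC][13-41 FREE]
Op 2: a = realloc(a, 1) -> a = 0; heap: [0-0 ALLOC][1-41 FREE]
Op 3: b = malloc(8) -> b = 1; heap: [0-0 ALLOC][1-8 ALLOC][9-41 FREE]
Op 4: free(b) -> (freed b); heap: [0-0 ALLOC][1-41 FREE]
Op 5: c = malloc(11) -> c = 1; heap: [0-0 ALLOC][1-11 ALLOC][12-41 FREE]
free(c): c = 1 -> block [1-11 ALLOC]; mark free, coalesce with adjacent free neighbors -> [0-0 ALLOC][1-41 FREE]

Answer: [0-0 ALLOC][1-41 FREE]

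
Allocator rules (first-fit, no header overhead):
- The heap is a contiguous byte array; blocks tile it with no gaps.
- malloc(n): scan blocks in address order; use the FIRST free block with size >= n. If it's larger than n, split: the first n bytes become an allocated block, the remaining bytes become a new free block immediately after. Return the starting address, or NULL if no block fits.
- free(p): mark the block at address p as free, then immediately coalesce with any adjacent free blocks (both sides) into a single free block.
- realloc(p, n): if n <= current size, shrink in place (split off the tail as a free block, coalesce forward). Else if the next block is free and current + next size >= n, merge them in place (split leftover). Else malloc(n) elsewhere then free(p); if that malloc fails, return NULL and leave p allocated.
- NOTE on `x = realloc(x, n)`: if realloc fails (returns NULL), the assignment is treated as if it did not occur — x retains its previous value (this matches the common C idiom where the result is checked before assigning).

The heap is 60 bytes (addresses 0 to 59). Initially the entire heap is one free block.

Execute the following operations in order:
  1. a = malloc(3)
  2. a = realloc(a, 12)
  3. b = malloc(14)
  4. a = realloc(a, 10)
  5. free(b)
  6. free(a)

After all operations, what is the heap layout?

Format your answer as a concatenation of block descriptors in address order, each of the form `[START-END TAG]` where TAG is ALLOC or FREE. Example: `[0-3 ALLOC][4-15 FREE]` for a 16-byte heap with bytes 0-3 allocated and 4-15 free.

Op 1: a = malloc(3) -> a = 0; heap: [0-2 ALLOC][3-59 FREE]
Op 2: a = realloc(a, 12) -> a = 0; heap: [0-11 ALLOC][12-59 FREE]
Op 3: b = malloc(14) -> b = 12; heap: [0-11 ALLOC][12-25 ALLOC][26-59 FREE]
Op 4: a = realloc(a, 10) -> a = 0; heap: [0-9 ALLOC][10-11 FREE][12-25 ALLOC][26-59 FREE]
Op 5: free(b) -> (freed b); heap: [0-9 ALLOC][10-59 FREE]
Op 6: free(a) -> (freed a); heap: [0-59 FREE]

Answer: [0-59 FREE]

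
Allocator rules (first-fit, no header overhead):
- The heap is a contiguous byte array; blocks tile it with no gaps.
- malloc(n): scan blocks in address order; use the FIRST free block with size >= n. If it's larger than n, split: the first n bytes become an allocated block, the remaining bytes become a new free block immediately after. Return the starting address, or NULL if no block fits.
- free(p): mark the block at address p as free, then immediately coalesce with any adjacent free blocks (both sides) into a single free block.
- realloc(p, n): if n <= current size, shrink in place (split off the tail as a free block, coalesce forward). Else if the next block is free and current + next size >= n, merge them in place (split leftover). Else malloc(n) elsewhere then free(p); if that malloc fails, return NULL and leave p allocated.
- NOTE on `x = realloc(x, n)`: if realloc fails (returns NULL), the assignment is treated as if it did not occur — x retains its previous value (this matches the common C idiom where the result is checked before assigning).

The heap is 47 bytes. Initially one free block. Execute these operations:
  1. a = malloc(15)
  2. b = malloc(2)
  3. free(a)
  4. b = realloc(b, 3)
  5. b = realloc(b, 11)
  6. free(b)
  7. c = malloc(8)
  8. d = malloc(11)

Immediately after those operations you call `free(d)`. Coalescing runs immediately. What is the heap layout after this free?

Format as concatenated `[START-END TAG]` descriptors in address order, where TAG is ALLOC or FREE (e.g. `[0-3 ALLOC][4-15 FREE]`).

Op 1: a = malloc(15) -> a = 0; heap: [0-14 ALLOC][15-46 FREE]
Op 2: b = malloc(2) -> b = 15; heap: [0-14 ALLOC][15-16 ALLOC][17-46 FREE]
Op 3: free(a) -> (freed a); heap: [0-14 FREE][15-16 ALLOC][17-46 FREE]
Op 4: b = realloc(b, 3) -> b = 15; heap: [0-14 FREE][15-17 ALLOC][18-46 FREE]
Op 5: b = realloc(b, 11) -> b = 15; heap: [0-14 FREE][15-25 ALLOC][26-46 FREE]
Op 6: free(b) -> (freed b); heap: [0-46 FREE]
Op 7: c = malloc(8) -> c = 0; heap: [0-7 ALLOC][8-46 FREE]
Op 8: d = malloc(11) -> d = 8; heap: [0-7 ALLOC][8-18 ALLOC][19-46 FREE]
free(d): d = 8 -> block [8-18 ALLOC]; mark free, coalesce with adjacent free neighbors -> [0-7 ALLOC][8-46 FREE]

Answer: [0-7 ALLOC][8-46 FREE]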